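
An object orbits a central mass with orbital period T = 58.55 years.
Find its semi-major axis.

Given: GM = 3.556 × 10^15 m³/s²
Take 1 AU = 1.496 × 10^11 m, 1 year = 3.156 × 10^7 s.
T = 58.55 years = 1.84784 × 10^9 s
GM = 3.556 × 10^15 m³/s²
Kepler's third law: a³ = GM T² / (4π²)
T² = 3.41451 × 10^18 s²
a³ = (3.556 × 10^15) × (3.41451 × 10^18) / (4π²) = 3.0756 × 10^32 m³
a = (a³)^(1/3) = 6.7501 × 10^10 m ≈ 0.4512 AU

Final answer: 0.4512 AU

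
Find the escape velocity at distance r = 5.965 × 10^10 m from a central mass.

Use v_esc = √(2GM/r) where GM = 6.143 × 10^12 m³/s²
r = 5.965 × 10^10 m
GM = 6.143 × 10^12 m³/s²
2GM/r = 2 × (6.143 × 10^12) / (5.965 × 10^10) = 205.968 m²/s²
v_esc = √(2GM/r) = 14.3516 m/s ≈ 14.35 m/s

Final answer: 14.35 m/s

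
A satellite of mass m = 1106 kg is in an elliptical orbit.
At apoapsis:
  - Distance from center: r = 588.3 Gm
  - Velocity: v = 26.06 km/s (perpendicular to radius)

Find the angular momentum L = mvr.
r = 588.3 Gm = 5.883 × 10^11 m
v = 26.06 km/s = 26060 m/s
vr = 26060 × 5.883 × 10^11 = 1.53311 × 10^16 m²/s
L = m × vr = 1106 × 1.53311 × 10^16 = 1.69562 × 10^19 kg·m²/s ≈ 1.696 × 10^19 kg·m²/s

Final answer: L = 1.696 × 10^19 kg·m²/s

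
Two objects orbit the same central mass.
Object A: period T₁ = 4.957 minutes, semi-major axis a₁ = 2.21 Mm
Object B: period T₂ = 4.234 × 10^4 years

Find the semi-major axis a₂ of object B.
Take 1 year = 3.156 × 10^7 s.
T₁ = 4.957 minutes = 297.42 s
T₂ = 4.234 × 10^4 years = 1.33625 × 10^12 s
a₁ = 2.21 Mm = 2.21 × 10^6 m
Kepler's third law: (T₂/T₁)² = (a₂/a₁)³  ⇒  a₂ = a₁ (T₂/T₁)^(2/3)
T₂/T₁ = 4.49281 × 10^9
(T₂/T₁)^(2/3) = 2.72278 × 10^6
a₂ = 2.21 × 10^6 m × 2.72278 × 10^6 = 6.01733 × 10^12 m ≈ 6.017 Tm

Final answer: a₂ = 6.017 Tm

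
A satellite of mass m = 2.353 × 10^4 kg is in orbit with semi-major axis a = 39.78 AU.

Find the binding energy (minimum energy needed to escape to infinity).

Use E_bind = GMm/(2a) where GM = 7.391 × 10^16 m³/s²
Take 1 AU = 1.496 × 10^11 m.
a = 39.78 AU = 5.95109 × 10^12 m
GM = 7.391 × 10^16 m³/s²
m = 2.353 × 10^4 kg
GMm = 7.391 × 10^16 × 23530 = 1.7391 × 10^21 m³·kg/s²
2a = 1.19022 × 10^13 m
E_bind = GMm/(2a) = 1.46116 × 10^8 J ≈ 146.1 MJ

Final answer: 146.1 MJ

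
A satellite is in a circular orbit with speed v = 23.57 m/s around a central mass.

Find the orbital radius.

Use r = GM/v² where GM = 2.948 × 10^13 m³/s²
v = 23.57 m/s
GM = 2.948 × 10^13 m³/s²
v² = 555.545 m²/s²
r = GM/v² = (2.948 × 10^13) / 555.545 = 5.3065 × 10^10 m ≈ 53.07 Gm

Final answer: 53.07 Gm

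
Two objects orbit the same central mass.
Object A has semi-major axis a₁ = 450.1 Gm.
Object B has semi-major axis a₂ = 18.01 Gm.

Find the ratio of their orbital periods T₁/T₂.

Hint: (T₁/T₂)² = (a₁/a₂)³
a₁ = 450.1 Gm = 4.501 × 10^11 m
a₂ = 18.01 Gm = 1.801 × 10^10 m
a₁/a₂ = 24.9917
T₁/T₂ = (a₁/a₂)^(3/2) = (24.9917)^1.5 = 124.938

Final answer: T₁/T₂ = 124.9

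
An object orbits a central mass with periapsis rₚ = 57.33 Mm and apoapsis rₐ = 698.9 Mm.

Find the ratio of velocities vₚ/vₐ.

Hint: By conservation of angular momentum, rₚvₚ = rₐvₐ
rₚ = 57.33 Mm = 5.733 × 10^7 m
rₐ = 698.9 Mm = 6.989 × 10^8 m
rₚvₚ = rₐvₐ  ⇒  vₚ/vₐ = rₐ/rₚ
vₚ/vₐ = (6.989 × 10^8) / (5.733 × 10^7) = 12.1908

Final answer: vₚ/vₐ = 12.19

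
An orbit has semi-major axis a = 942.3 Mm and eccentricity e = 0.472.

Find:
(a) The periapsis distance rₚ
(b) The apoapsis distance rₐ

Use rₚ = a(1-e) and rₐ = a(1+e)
a = 942.3 Mm = 9.423 × 10^8 m
e = 0.472:  1 − e = 0.528,  1 + e = 1.472
(a) rₚ = a(1 − e) = 9.423 × 10^8 m × 0.528 = 4.97534 × 10^8 m ≈ 497.5 Mm
(b) rₐ = a(1 + e) = 9.423 × 10^8 m × 1.472 = 1.38707 × 10^9 m ≈ 1.387 Gm

Final answer:
(a) rₚ = 497.5 Mm
(b) rₐ = 1.387 Gm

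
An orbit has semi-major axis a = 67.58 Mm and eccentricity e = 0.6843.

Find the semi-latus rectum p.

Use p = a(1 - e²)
a = 67.58 Mm = 6.758 × 10^7 m
e = 0.6843,  e² = 0.468266,  1 − e² = 0.531734
p = a(1 − e²) = 6.758 × 10^7 m × 0.531734 = 3.59346 × 10^7 m ≈ 35.93 Mm

Final answer: p = 35.93 Mm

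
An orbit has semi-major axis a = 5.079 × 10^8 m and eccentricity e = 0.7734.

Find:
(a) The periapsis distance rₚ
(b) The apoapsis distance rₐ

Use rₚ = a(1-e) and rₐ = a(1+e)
a = 5.079 × 10^8 m
e = 0.7734:  1 − e = 0.2266,  1 + e = 1.7734
(a) rₚ = a(1 − e) = 5.079 × 10^8 m × 0.2266 = 1.1509 × 10^8 m ≈ 1.151 × 10^8 m
(b) rₐ = a(1 + e) = 5.079 × 10^8 m × 1.7734 = 9.0071 × 10^8 m ≈ 9.007 × 10^8 m

Final answer:
(a) rₚ = 1.151 × 10^8 m
(b) rₐ = 9.007 × 10^8 m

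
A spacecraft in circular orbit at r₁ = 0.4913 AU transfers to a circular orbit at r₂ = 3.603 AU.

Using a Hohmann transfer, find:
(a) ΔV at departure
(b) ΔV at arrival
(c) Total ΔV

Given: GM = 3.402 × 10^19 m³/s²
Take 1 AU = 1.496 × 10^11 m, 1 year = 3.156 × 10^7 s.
r₁ = 0.4913 AU = 7.34985 × 10^10 m
r₂ = 3.603 AU = 5.39009 × 10^11 m
GM = 3.402 × 10^19 m³/s²
Transfer ellipse: a_t = (r₁ + r₂)/2 = 3.06254 × 10^11 m
Circular speed at r₁: v₁ = √(GM/r₁) = 21514.3 m/s
Transfer speed at r₁ (periapsis): v₁ₜ = √(GM(2/r₁ − 1/a_t)) = 28542.1 m/s
(a) ΔV₁ = v₁ₜ − v₁ = 7027.72 m/s ≈ 1.483 AU/year
Circular speed at r₂: v₂ = √(GM/r₂) = 7944.55 m/s
Transfer speed at r₂ (apoapsis): v₂ₜ = √(GM(2/r₂ − 1/a_t)) = 3891.95 m/s
(b) ΔV₂ = v₂ − v₂ₜ = 4052.59 m/s ≈ 0.8549 AU/year
(c) ΔV_total = ΔV₁ + ΔV₂ = 11080.3 m/s ≈ 2.338 AU/year

Final answer:
(a) ΔV₁ = 1.483 AU/year
(b) ΔV₂ = 0.8549 AU/year
(c) ΔV_total = 2.338 AU/year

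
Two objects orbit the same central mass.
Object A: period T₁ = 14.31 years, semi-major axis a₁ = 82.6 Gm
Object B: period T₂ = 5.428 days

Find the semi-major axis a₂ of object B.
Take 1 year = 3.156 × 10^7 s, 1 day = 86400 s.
T₁ = 14.31 years = 4.51624 × 10^8 s
T₂ = 5.428 days = 468979 s
a₁ = 82.6 Gm = 8.26 × 10^10 m
Kepler's third law: (T₂/T₁)² = (a₂/a₁)³  ⇒  a₂ = a₁ (T₂/T₁)^(2/3)
T₂/T₁ = 0.00103843
(T₂/T₁)^(2/3) = 0.0102546
a₂ = 8.26 × 10^10 m × 0.0102546 = 8.47028 × 10^8 m ≈ 847 Mm

Final answer: a₂ = 847 Mm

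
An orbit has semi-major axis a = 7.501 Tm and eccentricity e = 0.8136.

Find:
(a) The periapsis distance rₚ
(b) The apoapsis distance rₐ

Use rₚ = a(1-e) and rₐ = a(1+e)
a = 7.501 Tm = 7.501 × 10^12 m
e = 0.8136:  1 − e = 0.1864,  1 + e = 1.8136
(a) rₚ = a(1 − e) = 7.501 × 10^12 m × 0.1864 = 1.39819 × 10^12 m ≈ 1.398 Tm
(b) rₐ = a(1 + e) = 7.501 × 10^12 m × 1.8136 = 1.36038 × 10^13 m ≈ 13.6 Tm

Final answer:
(a) rₚ = 1.398 Tm
(b) rₐ = 13.6 Tm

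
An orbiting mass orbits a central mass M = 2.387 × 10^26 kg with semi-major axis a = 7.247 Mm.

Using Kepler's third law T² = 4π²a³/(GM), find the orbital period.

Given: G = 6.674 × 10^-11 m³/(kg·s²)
M = 2.387 × 10^26 kg
GM = G × M = 6.674 × 10^-11 × 2.387 × 10^26 = 1.59308 × 10^16 m³/s²
a = 7.247 Mm = 7.247 × 10^6 m
a³ = 3.80605 × 10^20 m³
T = 2π √(a³/GM) = 2π √((3.80605 × 10^20) / (1.59308 × 10^16)) = 2π × 154.567 s
T = 971.176 s ≈ 16.19 minutes

Final answer: 16.19 minutes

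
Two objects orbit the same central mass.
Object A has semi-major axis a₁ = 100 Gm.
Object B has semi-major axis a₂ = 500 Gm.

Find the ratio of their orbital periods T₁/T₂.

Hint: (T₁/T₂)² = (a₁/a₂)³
a₁ = 100 Gm = 1 × 10^11 m
a₂ = 500 Gm = 5 × 10^11 m
a₁/a₂ = 0.2
T₁/T₂ = (a₁/a₂)^(3/2) = (0.2)^1.5 = 0.0894427

Final answer: T₁/T₂ = 0.08944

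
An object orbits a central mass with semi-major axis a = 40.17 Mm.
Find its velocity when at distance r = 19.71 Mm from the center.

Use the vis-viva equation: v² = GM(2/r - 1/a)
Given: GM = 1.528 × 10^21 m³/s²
a = 40.17 Mm = 4.017 × 10^7 m
r = 19.71 Mm = 1.971 × 10^7 m
GM = 1.528 × 10^21 m³/s²
2/r − 1/a = 1.01471 × 10^-7 − 2.48942 × 10^-8 = 7.65771 × 10^-8 m⁻¹
v² = GM (2/r − 1/a) = 1.1701 × 10^14 m²/s²
v = 1.08171 × 10^7 m/s ≈ 1.082 × 10^4 km/s

Final answer: 1.082 × 10^4 km/s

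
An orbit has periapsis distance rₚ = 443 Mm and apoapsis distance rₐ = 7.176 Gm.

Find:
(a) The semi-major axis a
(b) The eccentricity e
rₚ = 443 Mm = 4.43 × 10^8 m
rₐ = 7.176 Gm = 7.176 × 10^9 m
(a) a = (rₚ + rₐ)/2 = 3.8095 × 10^9 m ≈ 3.809 Gm
(b) e = (rₐ − rₚ)/(rₐ + rₚ) = (6.733 × 10^9) / (7.619 × 10^9) = 0.883712

Final answer:
(a) a = 3.809 Gm
(b) e = 0.8837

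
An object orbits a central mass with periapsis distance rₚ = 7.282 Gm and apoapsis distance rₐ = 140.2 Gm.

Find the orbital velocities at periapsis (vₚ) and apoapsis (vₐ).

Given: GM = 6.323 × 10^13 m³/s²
rₚ = 7.282 Gm = 7.282 × 10^9 m
rₐ = 140.2 Gm = 1.402 × 10^11 m
GM = 6.323 × 10^13 m³/s²
a = (rₚ + rₐ)/2 = 7.3741 × 10^10 m
Vis-viva: v² = GM (2/r − 1/a)
vₚ² = 6.323 × 10^13 × (2.7465 × 10^-10 − 1.3561 × 10^-11) = 16508.6 m²/s²
vₚ = 128.486 m/s ≈ 128.5 m/s
vₐ² = 6.323 × 10^13 × (1.42653 × 10^-11 − 1.3561 × 10^-11) = 44.5366 m²/s²
vₐ = 6.67357 m/s ≈ 6.674 m/s

Final answer: vₚ = 128.5 m/s, vₐ = 6.674 m/s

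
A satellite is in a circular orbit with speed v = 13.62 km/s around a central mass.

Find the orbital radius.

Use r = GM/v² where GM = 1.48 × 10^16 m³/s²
v = 13.62 km/s = 13620 m/s
GM = 1.48 × 10^16 m³/s²
v² = 1.85504 × 10^8 m²/s²
r = GM/v² = (1.48 × 10^16) / (1.85504 × 10^8) = 7.97825 × 10^7 m ≈ 79.78 Mm

Final answer: 79.78 Mm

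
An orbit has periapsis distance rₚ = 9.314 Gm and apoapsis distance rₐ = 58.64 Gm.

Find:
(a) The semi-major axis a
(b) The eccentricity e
rₚ = 9.314 Gm = 9.314 × 10^9 m
rₐ = 58.64 Gm = 5.864 × 10^10 m
(a) a = (rₚ + rₐ)/2 = 3.3977 × 10^10 m ≈ 33.98 Gm
(b) e = (rₐ − rₚ)/(rₐ + rₚ) = (4.9326 × 10^10) / (6.7954 × 10^10) = 0.725873

Final answer:
(a) a = 33.98 Gm
(b) e = 0.7259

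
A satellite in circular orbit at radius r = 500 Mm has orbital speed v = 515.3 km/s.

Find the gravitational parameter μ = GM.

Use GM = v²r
r = 500 Mm = 5 × 10^8 m
v = 515.3 km/s = 515300 m/s
v² = 2.65534 × 10^11 m²/s²
GM = v²r = 2.65534 × 10^11 × 5 × 10^8 = 1.32767 × 10^20 m³/s²
GM ≈ 1.328 × 10^20 m³/s²

Final answer: GM = 1.328 × 10^20 m³/s²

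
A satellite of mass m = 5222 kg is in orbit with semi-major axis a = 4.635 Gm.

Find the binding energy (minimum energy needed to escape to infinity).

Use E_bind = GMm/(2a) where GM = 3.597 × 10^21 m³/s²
a = 4.635 Gm = 4.635 × 10^9 m
GM = 3.597 × 10^21 m³/s²
m = 5222 kg
GMm = 3.597 × 10^21 × 5222 = 1.87835 × 10^25 m³·kg/s²
2a = 9.27 × 10^9 m
E_bind = GMm/(2a) = 2.02627 × 10^15 J ≈ 2.026 PJ

Final answer: 2.026 PJ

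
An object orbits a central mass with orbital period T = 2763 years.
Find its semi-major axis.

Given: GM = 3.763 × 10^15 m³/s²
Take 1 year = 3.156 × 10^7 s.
T = 2763 years = 8.72003 × 10^10 s
GM = 3.763 × 10^15 m³/s²
Kepler's third law: a³ = GM T² / (4π²)
T² = 7.60389 × 10^21 s²
a³ = (3.763 × 10^15) × (7.60389 × 10^21) / (4π²) = 7.24787 × 10^35 m³
a = (a³)^(1/3) = 8.98263 × 10^11 m ≈ 898.3 Gm

Final answer: 898.3 Gm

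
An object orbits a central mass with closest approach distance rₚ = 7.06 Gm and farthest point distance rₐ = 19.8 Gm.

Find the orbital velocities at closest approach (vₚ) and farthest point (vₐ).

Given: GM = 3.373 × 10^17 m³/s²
rₚ = 7.06 Gm = 7.06 × 10^9 m
rₐ = 19.8 Gm = 1.98 × 10^10 m
GM = 3.373 × 10^17 m³/s²
a = (rₚ + rₐ)/2 = 1.343 × 10^10 m
Vis-viva: v² = GM (2/r − 1/a)
vₚ² = 3.373 × 10^17 × (2.83286 × 10^-10 − 7.44602 × 10^-11) = 7.0437 × 10^7 m²/s²
vₚ = 8392.68 m/s ≈ 8.393 km/s
vₐ² = 3.373 × 10^17 × (1.0101 × 10^-10 − 7.44602 × 10^-11) = 8.95529 × 10^6 m²/s²
vₐ = 2992.54 m/s ≈ 2.993 km/s

Final answer: vₚ = 8.393 km/s, vₐ = 2.993 km/s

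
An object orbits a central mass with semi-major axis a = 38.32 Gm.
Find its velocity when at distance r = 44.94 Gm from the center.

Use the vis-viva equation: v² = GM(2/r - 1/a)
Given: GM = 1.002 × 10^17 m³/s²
a = 38.32 Gm = 3.832 × 10^10 m
r = 44.94 Gm = 4.494 × 10^10 m
GM = 1.002 × 10^17 m³/s²
2/r − 1/a = 4.45038 × 10^-11 − 2.6096 × 10^-11 = 1.84077 × 10^-11 m⁻¹
v² = GM (2/r − 1/a) = 1.84446 × 10^6 m²/s²
v = 1358.11 m/s ≈ 1.358 km/s

Final answer: 1.358 km/s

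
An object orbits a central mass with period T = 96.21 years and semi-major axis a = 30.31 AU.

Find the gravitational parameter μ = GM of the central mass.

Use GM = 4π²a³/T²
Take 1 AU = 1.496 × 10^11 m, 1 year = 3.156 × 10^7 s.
T = 96.21 years = 3.03639 × 10^9 s
a = 30.31 AU = 4.53438 × 10^12 m
a³ = 9.32293 × 10^37 m³
T² = 9.21965 × 10^18 s²
GM = 4π² × (9.32293 × 10^37) / (9.21965 × 10^18) = 3.99207 × 10^20 m³/s²
GM ≈ 3.992 × 10^20 m³/s²

Final answer: GM = 3.992 × 10^20 m³/s²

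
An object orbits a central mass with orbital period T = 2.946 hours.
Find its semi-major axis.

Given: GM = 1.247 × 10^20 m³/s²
T = 2.946 hours = 10605.6 s
GM = 1.247 × 10^20 m³/s²
Kepler's third law: a³ = GM T² / (4π²)
T² = 1.12479 × 10^8 s²
a³ = (1.247 × 10^20) × (1.12479 × 10^8) / (4π²) = 3.55285 × 10^26 m³
a = (a³)^(1/3) = 7.08259 × 10^8 m ≈ 708.3 Mm

Final answer: 708.3 Mm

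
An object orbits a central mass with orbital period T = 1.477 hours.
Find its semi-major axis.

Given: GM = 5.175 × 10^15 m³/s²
T = 1.477 hours = 5317.2 s
GM = 5.175 × 10^15 m³/s²
Kepler's third law: a³ = GM T² / (4π²)
T² = 2.82726 × 10^7 s²
a³ = (5.175 × 10^15) × (2.82726 × 10^7) / (4π²) = 3.7061 × 10^21 m³
a = (a³)^(1/3) = 1.54753 × 10^7 m ≈ 15.48 Mm

Final answer: 15.48 Mm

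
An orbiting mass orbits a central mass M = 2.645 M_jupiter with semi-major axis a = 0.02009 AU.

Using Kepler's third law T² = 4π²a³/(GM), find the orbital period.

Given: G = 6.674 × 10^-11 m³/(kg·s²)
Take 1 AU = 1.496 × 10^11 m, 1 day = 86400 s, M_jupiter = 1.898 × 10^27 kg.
M = 2.645 M_jupiter = 5.02021 × 10^27 kg
GM = G × M = 6.674 × 10^-11 × 5.02021 × 10^27 = 3.35049 × 10^17 m³/s²
a = 0.02009 AU = 3.00546 × 10^9 m
a³ = 2.71478 × 10^28 m³
T = 2π √(a³/GM) = 2π √((2.71478 × 10^28) / (3.35049 × 10^17)) = 2π × 284651 s
T = 1.78852 × 10^6 s ≈ 20.7 days

Final answer: 20.7 days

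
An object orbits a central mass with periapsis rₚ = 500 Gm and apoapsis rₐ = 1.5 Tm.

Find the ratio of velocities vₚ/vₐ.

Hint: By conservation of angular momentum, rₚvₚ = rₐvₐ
rₚ = 500 Gm = 5 × 10^11 m
rₐ = 1.5 Tm = 1.5 × 10^12 m
rₚvₚ = rₐvₐ  ⇒  vₚ/vₐ = rₐ/rₚ
vₚ/vₐ = (1.5 × 10^12) / (5 × 10^11) = 3

Final answer: vₚ/vₐ = 3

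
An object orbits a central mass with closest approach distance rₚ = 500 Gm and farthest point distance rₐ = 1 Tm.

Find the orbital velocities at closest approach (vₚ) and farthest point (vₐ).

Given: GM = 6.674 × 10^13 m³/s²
rₚ = 500 Gm = 5 × 10^11 m
rₐ = 1 Tm = 1 × 10^12 m
GM = 6.674 × 10^13 m³/s²
a = (rₚ + rₐ)/2 = 7.5 × 10^11 m
Vis-viva: v² = GM (2/r − 1/a)
vₚ² = 6.674 × 10^13 × (4 × 10^-12 − 1.33333 × 10^-12) = 177.973 m²/s²
vₚ = 13.3407 m/s ≈ 13.34 m/s
vₐ² = 6.674 × 10^13 × (2 × 10^-12 − 1.33333 × 10^-12) = 44.4933 m²/s²
vₐ = 6.67033 m/s ≈ 6.67 m/s

Final answer: vₚ = 13.34 m/s, vₐ = 6.67 m/s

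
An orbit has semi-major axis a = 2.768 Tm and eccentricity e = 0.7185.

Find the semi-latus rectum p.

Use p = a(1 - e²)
a = 2.768 Tm = 2.768 × 10^12 m
e = 0.7185,  e² = 0.516242,  1 − e² = 0.483758
p = a(1 − e²) = 2.768 × 10^12 m × 0.483758 = 1.33904 × 10^12 m ≈ 1.339 Tm

Final answer: p = 1.339 Tm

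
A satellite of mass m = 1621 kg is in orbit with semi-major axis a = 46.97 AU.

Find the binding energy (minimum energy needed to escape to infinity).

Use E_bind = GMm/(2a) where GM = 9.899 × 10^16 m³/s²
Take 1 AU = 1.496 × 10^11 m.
a = 46.97 AU = 7.02671 × 10^12 m
GM = 9.899 × 10^16 m³/s²
m = 1621 kg
GMm = 9.899 × 10^16 × 1621 = 1.60463 × 10^20 m³·kg/s²
2a = 1.40534 × 10^13 m
E_bind = GMm/(2a) = 1.14181 × 10^7 J ≈ 11.42 MJ

Final answer: 11.42 MJ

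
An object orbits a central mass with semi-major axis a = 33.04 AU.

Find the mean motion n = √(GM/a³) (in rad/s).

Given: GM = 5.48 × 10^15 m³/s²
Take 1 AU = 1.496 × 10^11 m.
a = 33.04 AU = 4.94278 × 10^12 m
GM = 5.48 × 10^15 m³/s²
a³ = 1.20758 × 10^38 m³
GM/a³ = (5.48 × 10^15) / (1.20758 × 10^38) = 4.53801 × 10^-23 s⁻²
n = √(GM/a³) = 6.73648 × 10^-12 rad/s ≈ 6.736 × 10^-12 rad/s

Final answer: n = 6.736 × 10^-12 rad/s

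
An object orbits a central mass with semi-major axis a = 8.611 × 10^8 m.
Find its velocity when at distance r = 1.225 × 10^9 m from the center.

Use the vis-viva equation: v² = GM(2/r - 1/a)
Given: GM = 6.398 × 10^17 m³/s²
a = 8.611 × 10^8 m
r = 1.225 × 10^9 m
GM = 6.398 × 10^17 m³/s²
2/r − 1/a = 1.63265 × 10^-9 − 1.16131 × 10^-9 = 4.71348 × 10^-10 m⁻¹
v² = GM (2/r − 1/a) = 3.01568 × 10^8 m²/s²
v = 17365.7 m/s ≈ 17.37 km/s

Final answer: 17.37 km/s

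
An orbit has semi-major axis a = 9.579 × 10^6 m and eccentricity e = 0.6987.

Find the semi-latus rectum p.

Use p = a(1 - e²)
a = 9.579 × 10^6 m
e = 0.6987,  e² = 0.488182,  1 − e² = 0.511818
p = a(1 − e²) = 9.579 × 10^6 m × 0.511818 = 4.90271 × 10^6 m ≈ 4.903 × 10^6 m

Final answer: p = 4.903 × 10^6 m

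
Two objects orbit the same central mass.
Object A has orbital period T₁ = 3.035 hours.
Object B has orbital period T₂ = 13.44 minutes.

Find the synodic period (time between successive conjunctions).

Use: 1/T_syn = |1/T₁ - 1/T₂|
T₁ = 3.035 hours = 10926 s
T₂ = 13.44 minutes = 806.4 s
1/T₁ = 9.15248 × 10^-5 s⁻¹
1/T₂ = 0.00124008 s⁻¹
|1/T₁ − 1/T₂| = 0.00114855 s⁻¹
T_syn = 1 / |1/T₁ − 1/T₂| = 870.66 s ≈ 14.51 minutes

Final answer: T_syn = 14.51 minutes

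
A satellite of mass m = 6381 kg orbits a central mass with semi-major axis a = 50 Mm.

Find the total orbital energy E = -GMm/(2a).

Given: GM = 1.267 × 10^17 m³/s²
a = 50 Mm = 5 × 10^7 m
GM = 1.267 × 10^17 m³/s²
2a = 1 × 10^8 m
GMm = 1.267 × 10^17 × 6381 = 8.08473 × 10^20 m³·kg/s²
E = −GMm/(2a) = -8.08473 × 10^12 J ≈ -8.085 TJ

Final answer: -8.085 TJ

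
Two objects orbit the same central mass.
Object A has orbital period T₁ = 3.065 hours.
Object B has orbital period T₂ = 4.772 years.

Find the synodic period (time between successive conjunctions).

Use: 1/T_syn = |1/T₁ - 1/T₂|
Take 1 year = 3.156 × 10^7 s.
T₁ = 3.065 hours = 11034 s
T₂ = 4.772 years = 1.50604 × 10^8 s
1/T₁ = 9.0629 × 10^-5 s⁻¹
1/T₂ = 6.63992 × 10^-9 s⁻¹
|1/T₁ − 1/T₂| = 9.06223 × 10^-5 s⁻¹
T_syn = 1 / |1/T₁ − 1/T₂| = 11034.8 s ≈ 3.065 hours

Final answer: T_syn = 3.065 hours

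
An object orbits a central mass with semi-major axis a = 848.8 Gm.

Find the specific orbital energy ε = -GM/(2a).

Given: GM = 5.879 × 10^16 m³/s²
a = 848.8 Gm = 8.488 × 10^11 m
GM = 5.879 × 10^16 m³/s²
2a = 1.6976 × 10^12 m
ε = −GM/(2a) = -34631.2 J/kg ≈ -34.63 kJ/kg

Final answer: -34.63 kJ/kg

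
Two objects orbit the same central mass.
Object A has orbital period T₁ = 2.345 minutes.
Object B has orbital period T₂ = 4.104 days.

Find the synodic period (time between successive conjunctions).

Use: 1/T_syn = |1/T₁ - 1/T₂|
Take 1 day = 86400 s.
T₁ = 2.345 minutes = 140.7 s
T₂ = 4.104 days = 354586 s
1/T₁ = 0.00710732 s⁻¹
1/T₂ = 2.82019 × 10^-6 s⁻¹
|1/T₁ − 1/T₂| = 0.0071045 s⁻¹
T_syn = 1 / |1/T₁ − 1/T₂| = 140.756 s ≈ 2.346 minutes

Final answer: T_syn = 2.346 minutes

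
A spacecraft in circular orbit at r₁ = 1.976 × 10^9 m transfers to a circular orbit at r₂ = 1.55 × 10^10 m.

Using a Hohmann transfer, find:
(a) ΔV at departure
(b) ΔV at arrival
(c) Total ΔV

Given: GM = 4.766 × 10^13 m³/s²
r₁ = 1.976 × 10^9 m
r₂ = 1.55 × 10^10 m
GM = 4.766 × 10^13 m³/s²
Transfer ellipse: a_t = (r₁ + r₂)/2 = 8.738 × 10^9 m
Circular speed at r₁: v₁ = √(GM/r₁) = 155.304 m/s
Transfer speed at r₁ (periapsis): v₁ₜ = √(GM(2/r₁ − 1/a_t)) = 206.844 m/s
(a) ΔV₁ = v₁ₜ − v₁ = 51.5399 m/s ≈ 51.54 m/s
Circular speed at r₂: v₂ = √(GM/r₂) = 55.4512 m/s
Transfer speed at r₂ (apoapsis): v₂ₜ = √(GM(2/r₂ − 1/a_t)) = 26.3693 m/s
(b) ΔV₂ = v₂ − v₂ₜ = 29.0819 m/s ≈ 29.08 m/s
(c) ΔV_total = ΔV₁ + ΔV₂ = 80.6218 m/s ≈ 80.62 m/s

Final answer:
(a) ΔV₁ = 51.54 m/s
(b) ΔV₂ = 29.08 m/s
(c) ΔV_total = 80.62 m/s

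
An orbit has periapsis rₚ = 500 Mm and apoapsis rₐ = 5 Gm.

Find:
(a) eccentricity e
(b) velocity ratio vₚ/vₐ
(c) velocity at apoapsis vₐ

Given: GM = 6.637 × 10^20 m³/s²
rₚ = 500 Mm = 5 × 10^8 m
rₐ = 5 Gm = 5 × 10^9 m
GM = 6.637 × 10^20 m³/s²
a = (rₚ + rₐ)/2 = 2.75 × 10^9 m
e = (rₐ − rₚ)/(rₐ + rₚ) = (4.5 × 10^9) / (5.5 × 10^9) = 0.818182
(a) e = 0.818182 ≈ 0.8182
(b) vₚ/vₐ = rₐ/rₚ (angular momentum) = (5 × 10^9) / (5 × 10^8) = 10 ≈ 10
(c) vₐ² = GM (2/rₐ − 1/a) = 6.637 × 10^20 × (4 × 10^-10 − 3.63636 × 10^-10) = 2.41345 × 10^10 m²/s²;  vₐ = 155353 m/s ≈ 155.4 km/s

Final answer:
(a) eccentricity e = 0.8182
(b) velocity ratio vₚ/vₐ = 10
(c) velocity at apoapsis vₐ = 155.4 km/s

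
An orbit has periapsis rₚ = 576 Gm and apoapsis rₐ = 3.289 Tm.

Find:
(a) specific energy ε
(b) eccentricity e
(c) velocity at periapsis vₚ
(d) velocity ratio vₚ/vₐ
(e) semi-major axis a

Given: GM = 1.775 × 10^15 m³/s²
rₚ = 576 Gm = 5.76 × 10^11 m
rₐ = 3.289 Tm = 3.289 × 10^12 m
GM = 1.775 × 10^15 m³/s²
a = (rₚ + rₐ)/2 = 1.9325 × 10^12 m
e = (rₐ − rₚ)/(rₐ + rₚ) = (2.713 × 10^12) / (3.865 × 10^12) = 0.70194
(a) 2a = 3.865 × 10^12 m;  ε = −GM/(2a) = -459.25 J/kg ≈ -459.2 J/kg
(b) e = 0.70194 ≈ 0.7019
(c) vₚ² = GM (2/rₚ − 1/a) = 1.775 × 10^15 × (3.47222 × 10^-12 − 5.17464 × 10^-13) = 5244.7 m²/s²;  vₚ = 72.4203 m/s ≈ 72.42 m/s
(d) vₚ/vₐ = rₐ/rₚ (angular momentum) = (3.289 × 10^12) / (5.76 × 10^11) = 5.71007 ≈ 5.71
(e) a = 1.9325 × 10^12 m ≈ 1.933 Tm

Final answer:
(a) specific energy ε = -459.2 J/kg
(b) eccentricity e = 0.7019
(c) velocity at periapsis vₚ = 72.42 m/s
(d) velocity ratio vₚ/vₐ = 5.71
(e) semi-major axis a = 1.933 Tm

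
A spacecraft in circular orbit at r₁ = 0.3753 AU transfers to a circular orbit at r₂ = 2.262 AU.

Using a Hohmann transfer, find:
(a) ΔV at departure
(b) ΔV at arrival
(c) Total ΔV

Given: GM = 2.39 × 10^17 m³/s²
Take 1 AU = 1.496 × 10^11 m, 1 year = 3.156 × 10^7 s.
r₁ = 0.3753 AU = 5.61449 × 10^10 m
r₂ = 2.262 AU = 3.38395 × 10^11 m
GM = 2.39 × 10^17 m³/s²
Transfer ellipse: a_t = (r₁ + r₂)/2 = 1.9727 × 10^11 m
Circular speed at r₁: v₁ = √(GM/r₁) = 2063.21 m/s
Transfer speed at r₁ (periapsis): v₁ₜ = √(GM(2/r₁ − 1/a_t)) = 2702.25 m/s
(a) ΔV₁ = v₁ₜ − v₁ = 639.037 m/s ≈ 0.1348 AU/year
Circular speed at r₂: v₂ = √(GM/r₂) = 840.402 m/s
Transfer speed at r₂ (apoapsis): v₂ₜ = √(GM(2/r₂ − 1/a_t)) = 448.344 m/s
(b) ΔV₂ = v₂ − v₂ₜ = 392.058 m/s ≈ 392.1 m/s
(c) ΔV_total = ΔV₁ + ΔV₂ = 1031.09 m/s ≈ 0.2175 AU/year

Final answer:
(a) ΔV₁ = 0.1348 AU/year
(b) ΔV₂ = 392.1 m/s
(c) ΔV_total = 0.2175 AU/year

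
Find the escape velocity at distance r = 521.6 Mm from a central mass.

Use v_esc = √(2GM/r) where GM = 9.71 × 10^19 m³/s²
r = 521.6 Mm = 5.216 × 10^8 m
GM = 9.71 × 10^19 m³/s²
2GM/r = 2 × (9.71 × 10^19) / (5.216 × 10^8) = 3.72316 × 10^11 m²/s²
v_esc = √(2GM/r) = 610177 m/s ≈ 610.2 km/s

Final answer: 610.2 km/s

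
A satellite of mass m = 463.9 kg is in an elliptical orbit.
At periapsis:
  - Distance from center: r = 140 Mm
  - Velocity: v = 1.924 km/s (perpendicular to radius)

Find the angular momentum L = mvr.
r = 140 Mm = 1.4 × 10^8 m
v = 1.924 km/s = 1924 m/s
vr = 1924 × 1.4 × 10^8 = 2.6936 × 10^11 m²/s
L = m × vr = 463.9 × 2.6936 × 10^11 = 1.24956 × 10^14 kg·m²/s ≈ 1.25 × 10^14 kg·m²/s

Final answer: L = 1.25 × 10^14 kg·m²/s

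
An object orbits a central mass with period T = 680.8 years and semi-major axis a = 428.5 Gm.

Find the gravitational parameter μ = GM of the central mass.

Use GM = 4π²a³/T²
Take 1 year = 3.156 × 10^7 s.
T = 680.8 years = 2.1486 × 10^10 s
a = 428.5 Gm = 4.285 × 10^11 m
a³ = 7.86778 × 10^34 m³
T² = 4.6165 × 10^20 s²
GM = 4π² × (7.86778 × 10^34) / (4.6165 × 10^20) = 6.7282 × 10^15 m³/s²
GM ≈ 6.728 × 10^15 m³/s²

Final answer: GM = 6.728 × 10^15 m³/s²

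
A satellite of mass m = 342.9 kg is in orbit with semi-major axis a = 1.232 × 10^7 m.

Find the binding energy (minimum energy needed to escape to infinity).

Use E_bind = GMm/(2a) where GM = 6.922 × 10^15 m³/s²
a = 1.232 × 10^7 m
GM = 6.922 × 10^15 m³/s²
m = 342.9 kg
GMm = 6.922 × 10^15 × 342.9 = 2.37355 × 10^18 m³·kg/s²
2a = 2.464 × 10^7 m
E_bind = GMm/(2a) = 9.63293 × 10^10 J ≈ 96.33 GJ

Final answer: 96.33 GJ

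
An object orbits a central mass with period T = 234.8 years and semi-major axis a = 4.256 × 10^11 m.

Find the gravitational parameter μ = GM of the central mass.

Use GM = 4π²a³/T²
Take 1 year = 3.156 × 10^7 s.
T = 234.8 years = 7.41029 × 10^9 s
a = 4.256 × 10^11 m
a³ = 7.70912 × 10^34 m³
T² = 5.49124 × 10^19 s²
GM = 4π² × (7.70912 × 10^34) / (5.49124 × 10^19) = 5.54236 × 10^16 m³/s²
GM ≈ 5.542 × 10^16 m³/s²

Final answer: GM = 5.542 × 10^16 m³/s²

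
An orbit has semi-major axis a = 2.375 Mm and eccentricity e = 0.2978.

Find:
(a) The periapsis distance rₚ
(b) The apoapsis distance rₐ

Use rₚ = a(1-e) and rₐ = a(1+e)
a = 2.375 Mm = 2.375 × 10^6 m
e = 0.2978:  1 − e = 0.7022,  1 + e = 1.2978
(a) rₚ = a(1 − e) = 2.375 × 10^6 m × 0.7022 = 1.66772 × 10^6 m ≈ 1.668 Mm
(b) rₐ = a(1 + e) = 2.375 × 10^6 m × 1.2978 = 3.08228 × 10^6 m ≈ 3.082 Mm

Final answer:
(a) rₚ = 1.668 Mm
(b) rₐ = 3.082 Mm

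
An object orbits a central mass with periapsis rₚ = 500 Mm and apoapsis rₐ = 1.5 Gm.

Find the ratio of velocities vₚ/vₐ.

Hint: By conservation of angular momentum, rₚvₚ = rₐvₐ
rₚ = 500 Mm = 5 × 10^8 m
rₐ = 1.5 Gm = 1.5 × 10^9 m
rₚvₚ = rₐvₐ  ⇒  vₚ/vₐ = rₐ/rₚ
vₚ/vₐ = (1.5 × 10^9) / (5 × 10^8) = 3

Final answer: vₚ/vₐ = 3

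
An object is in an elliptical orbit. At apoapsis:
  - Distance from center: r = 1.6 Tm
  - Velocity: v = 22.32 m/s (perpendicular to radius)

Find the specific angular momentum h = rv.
r = 1.6 Tm = 1.6 × 10^12 m
v = 22.32 m/s
h = rv = 1.6 × 10^12 × 22.32 = 3.5712 × 10^13 m²/s ≈ 3.571 × 10^13 m²/s

Final answer: h = 3.571 × 10^13 m²/s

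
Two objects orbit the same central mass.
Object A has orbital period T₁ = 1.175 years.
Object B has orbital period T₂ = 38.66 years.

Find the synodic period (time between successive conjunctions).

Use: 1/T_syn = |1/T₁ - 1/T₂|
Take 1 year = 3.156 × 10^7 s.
T₁ = 1.175 years = 3.7083 × 10^7 s
T₂ = 38.66 years = 1.22011 × 10^9 s
1/T₁ = 2.69665 × 10^-8 s⁻¹
1/T₂ = 8.19599 × 10^-10 s⁻¹
|1/T₁ − 1/T₂| = 2.61469 × 10^-8 s⁻¹
T_syn = 1 / |1/T₁ − 1/T₂| = 3.82454 × 10^7 s ≈ 1.212 years

Final answer: T_syn = 1.212 years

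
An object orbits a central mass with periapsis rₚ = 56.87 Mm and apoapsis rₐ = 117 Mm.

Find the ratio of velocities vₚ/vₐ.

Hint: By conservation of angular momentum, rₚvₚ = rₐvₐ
rₚ = 56.87 Mm = 5.687 × 10^7 m
rₐ = 117 Mm = 1.17 × 10^8 m
rₚvₚ = rₐvₐ  ⇒  vₚ/vₐ = rₐ/rₚ
vₚ/vₐ = (1.17 × 10^8) / (5.687 × 10^7) = 2.05732

Final answer: vₚ/vₐ = 2.057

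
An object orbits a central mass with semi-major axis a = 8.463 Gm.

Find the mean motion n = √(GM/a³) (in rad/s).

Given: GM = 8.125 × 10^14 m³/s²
a = 8.463 Gm = 8.463 × 10^9 m
GM = 8.125 × 10^14 m³/s²
a³ = 6.0614 × 10^29 m³
GM/a³ = (8.125 × 10^14) / (6.0614 × 10^29) = 1.34045 × 10^-15 s⁻²
n = √(GM/a³) = 3.66121 × 10^-8 rad/s ≈ 3.661 × 10^-8 rad/s

Final answer: n = 3.661 × 10^-8 rad/s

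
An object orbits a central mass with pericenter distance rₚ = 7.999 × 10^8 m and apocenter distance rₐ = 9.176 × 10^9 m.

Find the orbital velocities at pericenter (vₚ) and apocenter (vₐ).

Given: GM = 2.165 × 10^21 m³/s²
rₚ = 7.999 × 10^8 m
rₐ = 9.176 × 10^9 m
GM = 2.165 × 10^21 m³/s²
a = (rₚ + rₐ)/2 = 4.98795 × 10^9 m
Vis-viva: v² = GM (2/r − 1/a)
vₚ² = 2.165 × 10^21 × (2.50031 × 10^-9 − 2.00483 × 10^-10) = 4.97913 × 10^12 m²/s²
vₚ = 2.2314 × 10^6 m/s ≈ 2231 km/s
vₐ² = 2.165 × 10^21 × (2.1796 × 10^-10 − 2.00483 × 10^-10) = 3.78371 × 10^10 m²/s²
vₐ = 194518 m/s ≈ 194.5 km/s

Final answer: vₚ = 2231 km/s, vₐ = 194.5 km/s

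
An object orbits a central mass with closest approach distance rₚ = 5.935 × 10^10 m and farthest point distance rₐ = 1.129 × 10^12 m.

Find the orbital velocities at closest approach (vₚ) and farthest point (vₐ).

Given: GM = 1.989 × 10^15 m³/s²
rₚ = 5.935 × 10^10 m
rₐ = 1.129 × 10^12 m
GM = 1.989 × 10^15 m³/s²
a = (rₚ + rₐ)/2 = 5.94175 × 10^11 m
Vis-viva: v² = GM (2/r − 1/a)
vₚ² = 1.989 × 10^15 × (3.36984 × 10^-11 − 1.68301 × 10^-12) = 63678.6 m²/s²
vₚ = 252.346 m/s ≈ 252.3 m/s
vₐ² = 1.989 × 10^15 × (1.77148 × 10^-12 − 1.68301 × 10^-12) = 175.973 m²/s²
vₐ = 13.2655 m/s ≈ 13.27 m/s

Final answer: vₚ = 252.3 m/s, vₐ = 13.27 m/s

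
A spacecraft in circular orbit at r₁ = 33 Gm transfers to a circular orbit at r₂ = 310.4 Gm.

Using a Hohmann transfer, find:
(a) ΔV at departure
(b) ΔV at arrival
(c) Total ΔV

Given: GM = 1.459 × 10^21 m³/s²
r₁ = 33 Gm = 3.3 × 10^10 m
r₂ = 310.4 Gm = 3.104 × 10^11 m
GM = 1.459 × 10^21 m³/s²
Transfer ellipse: a_t = (r₁ + r₂)/2 = 1.717 × 10^11 m
Circular speed at r₁: v₁ = √(GM/r₁) = 210267 m/s
Transfer speed at r₁ (periapsis): v₁ₜ = √(GM(2/r₁ − 1/a_t)) = 282713 m/s
(a) ΔV₁ = v₁ₜ − v₁ = 72446.6 m/s ≈ 72.45 km/s
Circular speed at r₂: v₂ = √(GM/r₂) = 68559.4 m/s
Transfer speed at r₂ (apoapsis): v₂ₜ = √(GM(2/r₂ − 1/a_t)) = 30056.5 m/s
(b) ΔV₂ = v₂ − v₂ₜ = 38502.9 m/s ≈ 38.5 km/s
(c) ΔV_total = ΔV₁ + ΔV₂ = 110949 m/s ≈ 110.9 km/s

Final answer:
(a) ΔV₁ = 72.45 km/s
(b) ΔV₂ = 38.5 km/s
(c) ΔV_total = 110.9 km/s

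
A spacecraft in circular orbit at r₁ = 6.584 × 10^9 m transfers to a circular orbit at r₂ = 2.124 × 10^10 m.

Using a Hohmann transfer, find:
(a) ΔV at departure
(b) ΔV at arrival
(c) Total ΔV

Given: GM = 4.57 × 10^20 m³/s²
r₁ = 6.584 × 10^9 m
r₂ = 2.124 × 10^10 m
GM = 4.57 × 10^20 m³/s²
Transfer ellipse: a_t = (r₁ + r₂)/2 = 1.3912 × 10^10 m
Circular speed at r₁: v₁ = √(GM/r₁) = 263459 m/s
Transfer speed at r₁ (periapsis): v₁ₜ = √(GM(2/r₁ − 1/a_t)) = 325533 m/s
(a) ΔV₁ = v₁ₜ − v₁ = 62074.4 m/s ≈ 62.07 km/s
Circular speed at r₂: v₂ = √(GM/r₂) = 146683 m/s
Transfer speed at r₂ (apoapsis): v₂ₜ = √(GM(2/r₂ − 1/a_t)) = 100909 m/s
(b) ΔV₂ = v₂ − v₂ₜ = 45774.1 m/s ≈ 45.77 km/s
(c) ΔV_total = ΔV₁ + ΔV₂ = 107848 m/s ≈ 107.8 km/s

Final answer:
(a) ΔV₁ = 62.07 km/s
(b) ΔV₂ = 45.77 km/s
(c) ΔV_total = 107.8 km/s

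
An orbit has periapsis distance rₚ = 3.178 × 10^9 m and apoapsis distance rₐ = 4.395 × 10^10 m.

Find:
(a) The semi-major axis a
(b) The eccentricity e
rₚ = 3.178 × 10^9 m
rₐ = 4.395 × 10^10 m
(a) a = (rₚ + rₐ)/2 = 2.3564 × 10^10 m ≈ 2.356 × 10^10 m
(b) e = (rₐ − rₚ)/(rₐ + rₚ) = (4.0772 × 10^10) / (4.7128 × 10^10) = 0.865133

Final answer:
(a) a = 2.356 × 10^10 m
(b) e = 0.8651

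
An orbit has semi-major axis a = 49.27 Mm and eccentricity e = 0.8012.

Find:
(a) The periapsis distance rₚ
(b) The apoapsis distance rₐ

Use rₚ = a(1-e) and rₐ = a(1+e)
a = 49.27 Mm = 4.927 × 10^7 m
e = 0.8012:  1 − e = 0.1988,  1 + e = 1.8012
(a) rₚ = a(1 − e) = 4.927 × 10^7 m × 0.1988 = 9.79488 × 10^6 m ≈ 9.795 Mm
(b) rₐ = a(1 + e) = 4.927 × 10^7 m × 1.8012 = 8.87451 × 10^7 m ≈ 88.75 Mm

Final answer:
(a) rₚ = 9.795 Mm
(b) rₐ = 88.75 Mm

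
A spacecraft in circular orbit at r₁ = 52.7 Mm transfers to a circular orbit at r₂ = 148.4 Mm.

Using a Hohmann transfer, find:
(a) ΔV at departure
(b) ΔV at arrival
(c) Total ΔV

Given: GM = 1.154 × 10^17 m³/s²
r₁ = 52.7 Mm = 5.27 × 10^7 m
r₂ = 148.4 Mm = 1.484 × 10^8 m
GM = 1.154 × 10^17 m³/s²
Transfer ellipse: a_t = (r₁ + r₂)/2 = 1.0055 × 10^8 m
Circular speed at r₁: v₁ = √(GM/r₁) = 46794.8 m/s
Transfer speed at r₁ (periapsis): v₁ₜ = √(GM(2/r₁ − 1/a_t)) = 56849.1 m/s
(a) ΔV₁ = v₁ₜ − v₁ = 10054.3 m/s ≈ 10.05 km/s
Circular speed at r₂: v₂ = √(GM/r₂) = 27886 m/s
Transfer speed at r₂ (apoapsis): v₂ₜ = √(GM(2/r₂ − 1/a_t)) = 20188.3 m/s
(b) ΔV₂ = v₂ − v₂ₜ = 7697.66 m/s ≈ 7.698 km/s
(c) ΔV_total = ΔV₁ + ΔV₂ = 17751.9 m/s ≈ 17.75 km/s

Final answer:
(a) ΔV₁ = 10.05 km/s
(b) ΔV₂ = 7.698 km/s
(c) ΔV_total = 17.75 km/s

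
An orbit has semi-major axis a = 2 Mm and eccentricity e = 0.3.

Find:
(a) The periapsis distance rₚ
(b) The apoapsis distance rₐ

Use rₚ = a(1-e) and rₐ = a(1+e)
a = 2 Mm = 2 × 10^6 m
e = 0.3:  1 − e = 0.7,  1 + e = 1.3
(a) rₚ = a(1 − e) = 2 × 10^6 m × 0.7 = 1.4 × 10^6 m ≈ 1.4 Mm
(b) rₐ = a(1 + e) = 2 × 10^6 m × 1.3 = 2.6 × 10^6 m ≈ 2.6 Mm

Final answer:
(a) rₚ = 1.4 Mm
(b) rₐ = 2.6 Mm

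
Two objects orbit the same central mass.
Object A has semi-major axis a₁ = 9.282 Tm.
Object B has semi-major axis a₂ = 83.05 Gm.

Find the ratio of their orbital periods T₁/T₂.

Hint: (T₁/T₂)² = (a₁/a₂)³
a₁ = 9.282 Tm = 9.282 × 10^12 m
a₂ = 83.05 Gm = 8.305 × 10^10 m
a₁/a₂ = 111.764
T₁/T₂ = (a₁/a₂)^(3/2) = (111.764)^1.5 = 1181.55

Final answer: T₁/T₂ = 1182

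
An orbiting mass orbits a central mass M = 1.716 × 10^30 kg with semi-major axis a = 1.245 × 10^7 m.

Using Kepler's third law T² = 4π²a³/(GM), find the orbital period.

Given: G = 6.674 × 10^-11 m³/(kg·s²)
M = 1.716 × 10^30 kg
GM = G × M = 6.674 × 10^-11 × 1.716 × 10^30 = 1.14526 × 10^20 m³/s²
a = 1.245 × 10^7 m
a³ = 1.92978 × 10^21 m³
T = 2π √(a³/GM) = 2π √((1.92978 × 10^21) / (1.14526 × 10^20)) = 2π × 4.1049 s
T = 25.7918 s ≈ 25.79 seconds

Final answer: 25.79 seconds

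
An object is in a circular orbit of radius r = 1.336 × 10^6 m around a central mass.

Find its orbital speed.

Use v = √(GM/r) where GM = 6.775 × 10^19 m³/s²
r = 1.336 × 10^6 m
GM = 6.775 × 10^19 m³/s²
GM/r = (6.775 × 10^19) / (1.336 × 10^6) = 5.07111 × 10^13 m²/s²
v = √(GM/r) = 7.12117 × 10^6 m/s ≈ 7121 km/s

Final answer: 7121 km/s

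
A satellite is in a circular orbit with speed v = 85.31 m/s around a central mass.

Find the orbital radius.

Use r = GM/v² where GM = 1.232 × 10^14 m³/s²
v = 85.31 m/s
GM = 1.232 × 10^14 m³/s²
v² = 7277.8 m²/s²
r = GM/v² = (1.232 × 10^14) / 7277.8 = 1.69282 × 10^10 m ≈ 16.93 Gm

Final answer: 16.93 Gm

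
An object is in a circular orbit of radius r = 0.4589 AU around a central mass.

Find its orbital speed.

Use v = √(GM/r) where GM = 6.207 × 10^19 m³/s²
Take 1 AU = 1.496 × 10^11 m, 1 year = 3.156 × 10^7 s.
r = 0.4589 AU = 6.86514 × 10^10 m
GM = 6.207 × 10^19 m³/s²
GM/r = (6.207 × 10^19) / (6.86514 × 10^10) = 9.04133 × 10^8 m²/s²
v = √(GM/r) = 30068.8 m/s ≈ 6.343 AU/year

Final answer: 6.343 AU/year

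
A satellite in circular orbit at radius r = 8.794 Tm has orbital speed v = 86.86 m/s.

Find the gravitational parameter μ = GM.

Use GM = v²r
r = 8.794 Tm = 8.794 × 10^12 m
v = 86.86 m/s
v² = 7544.66 m²/s²
GM = v²r = 7544.66 × 8.794 × 10^12 = 6.63477 × 10^16 m³/s²
GM ≈ 6.635 × 10^16 m³/s²

Final answer: GM = 6.635 × 10^16 m³/s²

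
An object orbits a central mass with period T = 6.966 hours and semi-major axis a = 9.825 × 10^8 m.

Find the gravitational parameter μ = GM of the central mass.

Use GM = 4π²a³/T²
T = 6.966 hours = 25077.6 s
a = 9.825 × 10^8 m
a³ = 9.48413 × 10^26 m³
T² = 6.28886 × 10^8 s²
GM = 4π² × (9.48413 × 10^26) / (6.28886 × 10^8) = 5.95368 × 10^19 m³/s²
GM ≈ 5.954 × 10^19 m³/s²

Final answer: GM = 5.954 × 10^19 m³/s²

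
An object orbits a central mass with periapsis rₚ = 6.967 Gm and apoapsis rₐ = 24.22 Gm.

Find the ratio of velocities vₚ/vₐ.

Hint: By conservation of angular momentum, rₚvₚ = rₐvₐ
rₚ = 6.967 Gm = 6.967 × 10^9 m
rₐ = 24.22 Gm = 2.422 × 10^10 m
rₚvₚ = rₐvₐ  ⇒  vₚ/vₐ = rₐ/rₚ
vₚ/vₐ = (2.422 × 10^10) / (6.967 × 10^9) = 3.47639

Final answer: vₚ/vₐ = 3.476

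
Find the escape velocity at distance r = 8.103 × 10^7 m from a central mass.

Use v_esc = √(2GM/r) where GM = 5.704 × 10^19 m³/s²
r = 8.103 × 10^7 m
GM = 5.704 × 10^19 m³/s²
2GM/r = 2 × (5.704 × 10^19) / (8.103 × 10^7) = 1.40787 × 10^12 m²/s²
v_esc = √(2GM/r) = 1.18654 × 10^6 m/s ≈ 1187 km/s

Final answer: 1187 km/s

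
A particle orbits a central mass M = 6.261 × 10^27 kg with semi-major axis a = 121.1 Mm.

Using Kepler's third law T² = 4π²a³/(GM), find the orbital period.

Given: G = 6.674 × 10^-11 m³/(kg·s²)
M = 6.261 × 10^27 kg
GM = G × M = 6.674 × 10^-11 × 6.261 × 10^27 = 4.17859 × 10^17 m³/s²
a = 121.1 Mm = 1.211 × 10^8 m
a³ = 1.77596 × 10^24 m³
T = 2π √(a³/GM) = 2π √((1.77596 × 10^24) / (4.17859 × 10^17)) = 2π × 2061.59 s
T = 12953.3 s ≈ 3.598 hours

Final answer: 3.598 hours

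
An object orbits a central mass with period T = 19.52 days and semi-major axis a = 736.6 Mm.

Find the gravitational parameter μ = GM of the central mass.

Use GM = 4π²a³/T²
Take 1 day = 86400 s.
T = 19.52 days = 1.68653 × 10^6 s
a = 736.6 Mm = 7.366 × 10^8 m
a³ = 3.99664 × 10^26 m³
T² = 2.84438 × 10^12 s²
GM = 4π² × (3.99664 × 10^26) / (2.84438 × 10^12) = 5.54712 × 10^15 m³/s²
GM ≈ 5.547 × 10^15 m³/s²

Final answer: GM = 5.547 × 10^15 m³/s²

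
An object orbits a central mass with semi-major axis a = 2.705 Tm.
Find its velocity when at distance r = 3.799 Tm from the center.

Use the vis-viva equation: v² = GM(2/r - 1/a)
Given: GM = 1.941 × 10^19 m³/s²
a = 2.705 Tm = 2.705 × 10^12 m
r = 3.799 Tm = 3.799 × 10^12 m
GM = 1.941 × 10^19 m³/s²
2/r − 1/a = 5.26454 × 10^-13 − 3.69686 × 10^-13 = 1.56769 × 10^-13 m⁻¹
v² = GM (2/r − 1/a) = 3.04288 × 10^6 m²/s²
v = 1744.38 m/s ≈ 1.744 km/s

Final answer: 1.744 km/s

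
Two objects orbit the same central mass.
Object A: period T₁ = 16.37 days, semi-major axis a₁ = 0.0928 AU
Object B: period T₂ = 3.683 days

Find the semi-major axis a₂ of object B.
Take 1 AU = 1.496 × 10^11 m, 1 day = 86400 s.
T₁ = 16.37 days = 1.41437 × 10^6 s
T₂ = 3.683 days = 318211 s
a₁ = 0.0928 AU = 1.38829 × 10^10 m
Kepler's third law: (T₂/T₁)² = (a₂/a₁)³  ⇒  a₂ = a₁ (T₂/T₁)^(2/3)
T₂/T₁ = 0.224985
(T₂/T₁)^(2/3) = 0.369915
a₂ = 1.38829 × 10^10 m × 0.369915 = 5.13549 × 10^9 m ≈ 0.03433 AU

Final answer: a₂ = 0.03433 AU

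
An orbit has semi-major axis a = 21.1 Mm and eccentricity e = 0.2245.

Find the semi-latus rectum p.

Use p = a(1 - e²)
a = 21.1 Mm = 2.11 × 10^7 m
e = 0.2245,  e² = 0.0504003,  1 − e² = 0.9496
p = a(1 − e²) = 2.11 × 10^7 m × 0.9496 = 2.00366 × 10^7 m ≈ 20.04 Mm

Final answer: p = 20.04 Mm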